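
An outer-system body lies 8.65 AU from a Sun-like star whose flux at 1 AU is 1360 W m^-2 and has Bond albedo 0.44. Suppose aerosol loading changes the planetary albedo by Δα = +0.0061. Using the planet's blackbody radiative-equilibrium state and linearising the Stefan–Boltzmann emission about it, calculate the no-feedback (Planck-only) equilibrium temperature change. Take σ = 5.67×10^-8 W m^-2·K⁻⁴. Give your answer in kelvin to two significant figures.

-0.22 K

Flux at the orbit: S = 1360/(8.65)² = 18.18 W m^-2.
The baseline emission temperature is T_e = 81.85 K.
TOA radiative forcing: ΔF = −S·Δα/4 = −18.18·(+0.0061)/4 = -0.02772 W m^-2.
The Planck feedback parameter is 4σT_e³ = 0.1244 W m^-2/K.
Hence the no-feedback warming is ΔF/(4σT_e³) = -0.223 K.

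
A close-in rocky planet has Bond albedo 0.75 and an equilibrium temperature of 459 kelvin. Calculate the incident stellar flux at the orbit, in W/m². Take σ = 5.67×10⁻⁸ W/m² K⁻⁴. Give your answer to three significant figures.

From S(1−α)/4 = σT⁴: S = 4σT⁴/(1−α).
The emitted flux is σT⁴ = 2517 W/m².
So S = 4×2517/(1−0.75) = 40270 W/m².

40300 W/m²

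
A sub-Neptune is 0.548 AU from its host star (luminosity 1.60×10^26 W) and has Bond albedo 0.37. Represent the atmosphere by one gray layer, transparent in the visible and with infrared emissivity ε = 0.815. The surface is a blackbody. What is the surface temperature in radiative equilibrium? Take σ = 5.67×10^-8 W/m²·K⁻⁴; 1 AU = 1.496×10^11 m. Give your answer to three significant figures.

Orbital distance: d = 0.548 AU = 8.198×10^10 m.
S = L/(4πd²) = 1894 W/m².
The planet radiates to space at T_e = [S(1−α)/(4σ)]^(1/4) = 269.3 K.
The surface balance (absorbed SW + ε·downward IR = σT_s⁴) with T_a⁴ = T_s⁴/2 reduces to T_s = T_e·[2/(2−ε)]^¼ = 307.0 K.

307 kelvin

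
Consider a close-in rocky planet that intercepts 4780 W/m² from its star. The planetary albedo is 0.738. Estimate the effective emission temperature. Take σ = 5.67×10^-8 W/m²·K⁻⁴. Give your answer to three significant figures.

Absorbed flux (global mean): S(1−α)/4 = 4780·0.262/4 = 313.1 W/m².
Set σT⁴ = 313.1 → T = (313.1/σ)^(1/4) = 272.6 K.

273 K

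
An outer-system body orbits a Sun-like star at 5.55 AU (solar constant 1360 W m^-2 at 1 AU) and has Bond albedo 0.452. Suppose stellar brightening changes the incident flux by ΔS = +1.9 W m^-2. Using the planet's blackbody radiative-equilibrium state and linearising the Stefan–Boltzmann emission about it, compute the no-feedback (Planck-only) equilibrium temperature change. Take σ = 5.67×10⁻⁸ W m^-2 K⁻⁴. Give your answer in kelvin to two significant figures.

By the inverse-square law, S = 1360/5.55² = 44.15 W m^-2.
Unperturbed T_e = [44.15·(1−0.452)/(4σ)]^¼ = 101.6 K.
Only a fraction (1−α) is absorbed and it's spread over 4πR², so ΔF = (1−α)ΔS/4 = 0.2603 W m^-2.
The Planck feedback parameter is 4σT_e³ = 0.2381 W m^-2/K.
ΔT₀ = ΔF/λ_P = 0.2603/0.2381 = 1.09 K.

1.1 K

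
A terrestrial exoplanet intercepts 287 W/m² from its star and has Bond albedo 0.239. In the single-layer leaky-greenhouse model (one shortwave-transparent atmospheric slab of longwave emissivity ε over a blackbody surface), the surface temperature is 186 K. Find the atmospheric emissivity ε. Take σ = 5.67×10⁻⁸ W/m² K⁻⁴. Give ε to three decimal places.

First, T_e = [287.0·(1−0.239)/(4σ)]^(1/4) = 176.2 K.
Since (2−ε)/2 = (T_e/T_s)⁴ = 0.8046, ε = 0.3908.

0.391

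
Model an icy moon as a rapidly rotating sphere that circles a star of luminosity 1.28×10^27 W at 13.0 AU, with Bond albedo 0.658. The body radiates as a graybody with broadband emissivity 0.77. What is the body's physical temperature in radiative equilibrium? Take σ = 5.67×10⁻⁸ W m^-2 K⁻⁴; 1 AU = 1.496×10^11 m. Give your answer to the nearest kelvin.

85 K

d = 13.0 × 1.496×10^11 m = 1.945×10^12 m.
S = L/(4πd²) = 26.93 W m^-2.
The planet absorbs (1−α)S over its disc πR² and re-emits over 4πR², so the mean absorbed flux is (1−0.658)·26.93/4 = 2.303 W m^-2.
Radiative balance εσT⁴ = 2.303 gives T = [2.303/(0.77·σ)]^(1/4) = 85.22 K.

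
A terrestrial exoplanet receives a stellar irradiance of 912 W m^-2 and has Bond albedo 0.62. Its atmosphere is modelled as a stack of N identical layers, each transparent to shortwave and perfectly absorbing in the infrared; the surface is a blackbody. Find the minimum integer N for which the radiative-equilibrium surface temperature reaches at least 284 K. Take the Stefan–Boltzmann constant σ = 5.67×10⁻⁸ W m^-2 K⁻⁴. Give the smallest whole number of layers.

4

The effective emission temperature is T_e = [S(1−α)/(4σ)]^¼ = 197.7 K.
Since T_s⁴ = (N+1)T_e⁴, we need N ≥ (T_s/T_e)⁴ − 1 = 3.257.
Rounding up, N = 4.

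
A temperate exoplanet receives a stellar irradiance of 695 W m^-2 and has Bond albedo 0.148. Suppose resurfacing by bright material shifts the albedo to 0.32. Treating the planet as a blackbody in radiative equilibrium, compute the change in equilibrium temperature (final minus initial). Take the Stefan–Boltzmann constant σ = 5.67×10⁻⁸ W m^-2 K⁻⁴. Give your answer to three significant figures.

Initial: T₁ = [S(1−0.148)/(4σ)]^(1/4) = 226.0 K.
After:  T₂ = [695.0·0.68/(4σ)]^(1/4) = 213.7 K.
ΔT = T₂ − T₁ = -12.39 K.

-12.4 kelvin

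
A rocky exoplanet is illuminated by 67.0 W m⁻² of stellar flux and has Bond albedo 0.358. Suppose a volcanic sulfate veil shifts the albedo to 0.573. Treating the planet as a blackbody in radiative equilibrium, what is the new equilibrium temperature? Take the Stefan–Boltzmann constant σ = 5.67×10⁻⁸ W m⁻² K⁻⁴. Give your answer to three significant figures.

New equilibrium: T₂ = [(1−0.573)·67.00/(4σ)]^(1/4) = 106.0 K.

106 kelvin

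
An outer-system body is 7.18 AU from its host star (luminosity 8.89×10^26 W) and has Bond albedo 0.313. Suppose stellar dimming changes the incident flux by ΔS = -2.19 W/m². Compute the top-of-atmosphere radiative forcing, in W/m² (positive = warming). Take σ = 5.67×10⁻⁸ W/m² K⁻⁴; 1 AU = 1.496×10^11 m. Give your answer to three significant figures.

Orbital distance: d = 7.18 AU = 1.074×10^12 m.
S = L/(4πd²) = 61.32 W/m².
ΔF = Δ[S(1−α)]/4 = (1−0.313)·-2.19/4 = -0.3761 W/m².

-0.376 W/m²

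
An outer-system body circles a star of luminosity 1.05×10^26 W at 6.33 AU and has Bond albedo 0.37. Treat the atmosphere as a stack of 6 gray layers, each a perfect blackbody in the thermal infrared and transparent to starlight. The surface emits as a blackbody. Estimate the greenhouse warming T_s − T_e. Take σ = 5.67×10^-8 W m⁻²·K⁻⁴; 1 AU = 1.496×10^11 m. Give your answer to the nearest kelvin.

d = 6.33 × 1.496×10^11 m = 9.470×10^11 m.
Spreading L over a sphere of radius d: S = 1.05×10^26/(4π·9.47×10^11²) = 9.318 W m⁻².
OLR = S(1−α)/4 = 1.468 W m⁻²; the top layer radiates at T_e = 71.33 K.
Surface: T_s = (7)^¼·T_e = 116.0 K.
So the greenhouse effect raises the surface by 116.0 − 71.33 = 44.69 K.

45 K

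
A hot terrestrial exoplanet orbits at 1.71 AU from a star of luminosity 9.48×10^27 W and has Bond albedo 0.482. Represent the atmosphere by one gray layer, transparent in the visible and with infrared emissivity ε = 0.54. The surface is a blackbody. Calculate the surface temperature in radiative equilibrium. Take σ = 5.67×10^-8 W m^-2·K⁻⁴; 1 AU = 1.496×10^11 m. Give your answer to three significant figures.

436 kelvin

d = 1.71 × 1.496×10^11 m = 2.558×10^11 m.
Flux at the orbit: S = L/(4πd²) = 9.48×10^27/(4π·(2.56×10^11)²) = 11530 W m^-2.
The planet radiates to space at T_e = [S(1−α)/(4σ)]^(1/4) = 402.8 K.
For a single slab of emissivity ε, T_s⁴ = 2T_e⁴/(2−ε); thus T_s = 402.8·(1.37)^(1/4) = 435.8 K.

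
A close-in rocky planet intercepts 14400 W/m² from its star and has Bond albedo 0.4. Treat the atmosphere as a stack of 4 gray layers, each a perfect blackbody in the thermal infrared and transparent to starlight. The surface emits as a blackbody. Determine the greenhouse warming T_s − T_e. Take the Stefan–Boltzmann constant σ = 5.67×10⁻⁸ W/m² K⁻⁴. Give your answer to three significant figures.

The effective emission temperature is T_e = [S(1−α)/(4σ)]^¼ = 441.8 K.
T_s = (N+1)^(1/4)·T_e = 660.6 K.
Warming: T_s − T_e = 218.8 K.

219 K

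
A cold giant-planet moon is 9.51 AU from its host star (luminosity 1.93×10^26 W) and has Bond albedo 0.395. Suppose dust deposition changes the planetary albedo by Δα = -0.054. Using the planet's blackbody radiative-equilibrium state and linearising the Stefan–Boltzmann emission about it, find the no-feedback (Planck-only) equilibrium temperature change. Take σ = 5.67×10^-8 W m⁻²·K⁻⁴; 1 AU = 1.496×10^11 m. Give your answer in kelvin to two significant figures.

Orbital distance: d = 9.51 AU = 1.423×10^12 m.
Flux at the orbit: S = L/(4πd²) = 1.93×10^26/(4π·(1.42×10^12)²) = 7.588 W m⁻².
Reference equilibrium: T_e = [S(1−α)/(4σ)]^(1/4) = 67.07 K.
ΔF = −(S/4)Δα = −(7.588/4)×(-0.054) = 0.1024 W m⁻².
Planck response: λ_P = 4σT_e³ = 4·5.67×10⁻⁸·(67.07)³ = 0.06844 W m⁻²/K.
Hence the no-feedback warming is ΔF/(4σT_e³) = 1.50 K.

1.5 K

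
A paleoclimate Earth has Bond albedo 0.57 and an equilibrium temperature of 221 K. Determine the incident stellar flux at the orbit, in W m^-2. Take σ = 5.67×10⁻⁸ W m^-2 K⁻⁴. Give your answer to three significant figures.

1260 W m^-2

From S(1−α)/4 = σT⁴: S = 4σT⁴/(1−α).
σT⁴ = 5.67×10⁻⁸·(221)⁴ = 135.3 W m^-2.
S = 4·135.3/0.43 = 1258 W m^-2.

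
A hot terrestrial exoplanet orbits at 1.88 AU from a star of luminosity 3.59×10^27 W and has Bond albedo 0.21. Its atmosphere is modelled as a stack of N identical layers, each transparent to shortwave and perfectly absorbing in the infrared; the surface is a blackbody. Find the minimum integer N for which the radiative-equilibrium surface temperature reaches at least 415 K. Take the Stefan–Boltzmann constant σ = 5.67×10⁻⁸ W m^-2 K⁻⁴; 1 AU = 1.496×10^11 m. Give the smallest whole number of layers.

2

Orbital distance: d = 1.88 AU = 2.812×10^11 m.
Spreading L over a sphere of radius d: S = 3.59×10^27/(4π·2.81×10^11²) = 3612 W m^-2.
OLR = S(1−α)/4 = 713.3 W m^-2; the top layer radiates at T_e = 334.9 K.
Need (N+1)T_e⁴ ≥ T_s⁴, i.e. N+1 ≥ (415/334.9)⁴ = 2.358.
So N ≥ 1.358; the smallest integer is N = 2.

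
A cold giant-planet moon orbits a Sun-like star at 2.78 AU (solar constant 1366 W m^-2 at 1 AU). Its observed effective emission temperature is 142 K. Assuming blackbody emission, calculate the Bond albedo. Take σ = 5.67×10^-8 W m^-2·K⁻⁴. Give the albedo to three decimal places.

By the inverse-square law, S = 1366/2.78² = 176.8 W m^-2.
From σT⁴ = S(1−α)/4 we invert for α: 1−α = 4σT⁴/S.
σT⁴ = 23.05 W m^-2, so 4σT⁴ = 92.21 W m^-2.
Hence α = 1 − 92.21/176.8 = 0.4783.

0.478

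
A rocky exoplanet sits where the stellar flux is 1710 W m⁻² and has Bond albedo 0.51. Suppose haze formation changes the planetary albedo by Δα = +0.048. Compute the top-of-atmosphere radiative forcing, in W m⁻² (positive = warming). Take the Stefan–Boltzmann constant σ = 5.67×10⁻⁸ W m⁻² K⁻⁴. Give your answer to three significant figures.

-20.5 W m⁻²

ΔF = −(S/4)Δα = −(1710/4)×(+0.048) = -20.52 W m⁻².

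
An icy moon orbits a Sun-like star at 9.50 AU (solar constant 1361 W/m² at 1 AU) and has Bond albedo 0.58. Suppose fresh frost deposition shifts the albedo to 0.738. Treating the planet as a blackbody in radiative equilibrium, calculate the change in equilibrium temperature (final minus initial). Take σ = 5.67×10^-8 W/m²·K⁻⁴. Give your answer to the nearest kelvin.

Flux at the orbit: S = 1361/(9.50)² = 15.08 W/m².
Initial: T₁ = [S(1−0.58)/(4σ)]^(1/4) = 72.69 K.
Final:   T₂ = [S(1−0.738)/(4σ)]^(1/4) = 64.61 K.
Change: 64.61 − 72.69 = -8.090 K.

-8 kelvin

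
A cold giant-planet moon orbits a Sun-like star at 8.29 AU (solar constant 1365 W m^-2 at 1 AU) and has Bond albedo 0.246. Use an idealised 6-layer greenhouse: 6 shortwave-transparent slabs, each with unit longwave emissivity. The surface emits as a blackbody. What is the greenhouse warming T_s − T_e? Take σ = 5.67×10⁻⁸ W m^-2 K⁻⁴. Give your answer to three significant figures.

56.5 K

By the inverse-square law, S = 1365/8.29² = 19.86 W m^-2.
The effective emission temperature is T_e = [S(1−α)/(4σ)]^¼ = 90.14 K.
T_s = (N+1)^(1/4)·T_e = 146.6 K.
So the greenhouse effect raises the surface by 146.6 − 90.14 = 56.48 K.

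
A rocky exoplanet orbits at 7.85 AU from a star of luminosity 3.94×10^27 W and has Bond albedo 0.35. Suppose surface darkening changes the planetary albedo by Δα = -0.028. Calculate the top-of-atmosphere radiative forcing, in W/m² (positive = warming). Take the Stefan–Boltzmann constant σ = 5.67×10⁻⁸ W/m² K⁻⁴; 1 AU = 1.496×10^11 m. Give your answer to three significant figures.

1.59 W/m²

d = 7.85 × 1.496×10^11 m = 1.174×10^12 m.
Spreading L over a sphere of radius d: S = 3.94×10^27/(4π·1.17×10^12²) = 227.3 W/m².
TOA radiative forcing: ΔF = −S·Δα/4 = −227.3·(-0.028)/4 = 1.591 W/m².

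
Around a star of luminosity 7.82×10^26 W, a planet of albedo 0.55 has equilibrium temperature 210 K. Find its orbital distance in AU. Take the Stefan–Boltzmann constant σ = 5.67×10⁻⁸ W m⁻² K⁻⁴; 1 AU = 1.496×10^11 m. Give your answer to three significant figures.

Energy balance gives S = 4σT⁴/(1−α) = 980.2 W m⁻².
Then d = [L/(4πS)]^(1/2) = 2.520×10^11 m, i.e. 1.684 AU.

1.68 AU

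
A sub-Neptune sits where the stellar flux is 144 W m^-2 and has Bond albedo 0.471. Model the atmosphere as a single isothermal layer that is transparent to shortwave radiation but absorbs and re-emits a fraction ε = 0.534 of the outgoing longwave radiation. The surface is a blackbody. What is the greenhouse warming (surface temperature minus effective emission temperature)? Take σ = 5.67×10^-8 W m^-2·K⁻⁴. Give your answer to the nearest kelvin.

11 K

The planet radiates to space at T_e = [S(1−α)/(4σ)]^(1/4) = 135.4 K.
Surface balance with a leaky layer gives σT_s⁴ = σT_e⁴·2/(2−ε), so T_s = T_e·[2/(2−0.534)]^(1/4) = 146.3 K.
Greenhouse warming: T_s − T_e = 10.93 K.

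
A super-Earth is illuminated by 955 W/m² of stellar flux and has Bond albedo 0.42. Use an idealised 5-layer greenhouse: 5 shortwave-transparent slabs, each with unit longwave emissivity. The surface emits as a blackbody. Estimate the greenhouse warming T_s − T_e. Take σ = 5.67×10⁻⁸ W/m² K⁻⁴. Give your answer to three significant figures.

The effective emission temperature is T_e = [S(1−α)/(4σ)]^¼ = 222.3 K.
T_s = (N+1)^(1/4)·T_e = 347.9 K.
Warming: T_s − T_e = 125.6 K.

126 kelvin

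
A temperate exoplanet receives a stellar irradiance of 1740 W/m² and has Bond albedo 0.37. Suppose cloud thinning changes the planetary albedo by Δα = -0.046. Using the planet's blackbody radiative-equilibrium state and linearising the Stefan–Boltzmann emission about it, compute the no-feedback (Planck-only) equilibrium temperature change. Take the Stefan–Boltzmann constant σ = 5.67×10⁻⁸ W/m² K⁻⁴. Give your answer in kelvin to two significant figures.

Unperturbed T_e = [1740·(1−0.37)/(4σ)]^¼ = 263.7 K.
The change in absorbed flux is Δ[S(1−α)/4] = −SΔα/4 = 20.01 W/m².
The Planck feedback parameter is 4σT_e³ = 4.157 W/m²/K.
So ΔT₀ = 20.01/4.157 = 4.81 K.

4.8 K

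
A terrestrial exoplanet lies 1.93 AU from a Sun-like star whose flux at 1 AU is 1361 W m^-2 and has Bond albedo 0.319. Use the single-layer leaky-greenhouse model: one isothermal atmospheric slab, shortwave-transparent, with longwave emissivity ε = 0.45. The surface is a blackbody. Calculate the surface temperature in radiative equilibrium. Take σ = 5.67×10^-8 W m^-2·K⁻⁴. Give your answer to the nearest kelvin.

Irradiance scales as 1/d², so S = 1361 W m^-2 × (1/1.93)² = 365.4 W m^-2.
The planet radiates to space at T_e = [S(1−α)/(4σ)]^(1/4) = 182.0 K.
For a single slab of emissivity ε, T_s⁴ = 2T_e⁴/(2−ε); thus T_s = 182.0·(1.29)^(1/4) = 194.0 K.

194 K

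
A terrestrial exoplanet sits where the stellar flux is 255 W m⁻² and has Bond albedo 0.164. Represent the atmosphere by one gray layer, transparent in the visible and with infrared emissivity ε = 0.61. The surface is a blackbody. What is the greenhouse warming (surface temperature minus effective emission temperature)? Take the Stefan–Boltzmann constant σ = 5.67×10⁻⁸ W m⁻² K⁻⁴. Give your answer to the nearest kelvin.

17 K

The planet radiates to space at T_e = [S(1−α)/(4σ)]^(1/4) = 175.1 K.
Surface balance with a leaky layer gives σT_s⁴ = σT_e⁴·2/(2−ε), so T_s = T_e·[2/(2−0.61)]^(1/4) = 191.8 K.
Greenhouse warming: T_s − T_e = 16.67 K.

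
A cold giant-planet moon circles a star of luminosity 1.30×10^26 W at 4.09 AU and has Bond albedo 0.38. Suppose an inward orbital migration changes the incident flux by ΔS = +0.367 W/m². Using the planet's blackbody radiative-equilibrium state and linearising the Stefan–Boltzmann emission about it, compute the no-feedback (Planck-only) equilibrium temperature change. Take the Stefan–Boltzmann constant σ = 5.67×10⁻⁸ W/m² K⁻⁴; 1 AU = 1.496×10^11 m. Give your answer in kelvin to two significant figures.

Orbital distance: d = 4.09 AU = 6.119×10^11 m.
Flux at the orbit: S = L/(4πd²) = 1.30×10^26/(4π·(6.12×10^11)²) = 27.63 W/m².
Unperturbed T_e = [27.63·(1−0.38)/(4σ)]^¼ = 93.23 K.
Only a fraction (1−α) is absorbed and it's spread over 4πR², so ΔF = (1−α)ΔS/4 = 0.05688 W/m².
Planck response: λ_P = 4σT_e³ = 4·5.67×10⁻⁸·(93.23)³ = 0.1838 W/m²/K.
ΔT₀ = ΔF/λ_P = 0.05688/0.1838 = 0.310 K.

0.31 K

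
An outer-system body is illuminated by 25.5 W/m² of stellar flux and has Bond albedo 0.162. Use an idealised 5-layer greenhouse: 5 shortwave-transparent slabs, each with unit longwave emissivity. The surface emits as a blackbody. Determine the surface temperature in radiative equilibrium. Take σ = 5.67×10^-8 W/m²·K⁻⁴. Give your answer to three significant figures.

OLR = S(1−α)/4 = 5.342 W/m²; the top layer radiates at T_e = 98.52 K.
For an N-layer opaque stack, T_s⁴ = (N+1)T_e⁴, hence T_s = (6)^(1/4)×98.52 K = 154.2 K.

154 kelvin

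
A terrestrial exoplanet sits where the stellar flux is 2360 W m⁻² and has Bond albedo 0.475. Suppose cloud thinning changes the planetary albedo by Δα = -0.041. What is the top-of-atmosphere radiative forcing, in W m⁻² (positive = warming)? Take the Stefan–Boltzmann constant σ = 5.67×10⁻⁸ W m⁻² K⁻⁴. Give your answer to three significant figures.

24.2 W m⁻²

TOA radiative forcing: ΔF = −S·Δα/4 = −2360·(-0.041)/4 = 24.19 W m⁻².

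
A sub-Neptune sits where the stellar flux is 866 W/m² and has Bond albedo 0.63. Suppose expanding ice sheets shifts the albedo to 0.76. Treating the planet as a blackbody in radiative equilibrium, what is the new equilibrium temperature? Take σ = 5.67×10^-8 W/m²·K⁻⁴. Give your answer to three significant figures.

With the new albedo, S(1−α₂)/4 = 51.96 W/m², so T₂ = 174.0 K.

174 kelvin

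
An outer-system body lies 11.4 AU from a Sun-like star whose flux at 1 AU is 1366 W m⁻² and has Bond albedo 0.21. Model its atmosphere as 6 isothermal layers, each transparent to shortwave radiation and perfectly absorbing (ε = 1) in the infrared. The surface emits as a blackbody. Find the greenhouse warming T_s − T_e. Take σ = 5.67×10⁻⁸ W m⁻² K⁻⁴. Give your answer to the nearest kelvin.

49 K

Irradiance scales as 1/d², so S = 1366 W m⁻² × (1/11.4)² = 10.51 W m⁻².
The effective emission temperature is T_e = [S(1−α)/(4σ)]^¼ = 77.79 K.
Surface: T_s = (7)^¼·T_e = 126.5 K.
So the greenhouse effect raises the surface by 126.5 − 77.79 = 48.74 K.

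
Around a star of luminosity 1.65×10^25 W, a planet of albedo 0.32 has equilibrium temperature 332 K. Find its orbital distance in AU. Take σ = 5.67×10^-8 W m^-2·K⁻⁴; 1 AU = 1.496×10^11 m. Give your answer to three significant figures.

Required flux: S = 4σT⁴/(1−α) = 4052 W m^-2.
S = L/(4πd²) → d = √(L/4πS) = √(1.65×10^25/(4π·4052)) = 1.800×10^10 m = 0.1203 AU.

0.120 AU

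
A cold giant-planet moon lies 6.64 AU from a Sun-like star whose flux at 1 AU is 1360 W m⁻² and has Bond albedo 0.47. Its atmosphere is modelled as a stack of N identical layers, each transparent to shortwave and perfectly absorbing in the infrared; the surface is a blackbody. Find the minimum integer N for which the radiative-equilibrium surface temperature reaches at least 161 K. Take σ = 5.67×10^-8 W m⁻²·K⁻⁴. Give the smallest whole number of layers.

9

Flux at the orbit: S = 1360/(6.64)² = 30.85 W m⁻².
Top-of-atmosphere balance: σT_e⁴ = S(1−α)/4 = 4.087 W m⁻² → T_e = 92.14 K.
Need (N+1)T_e⁴ ≥ T_s⁴, i.e. N+1 ≥ (161/92.14)⁴ = 9.321.
The minimum whole number is N = 9.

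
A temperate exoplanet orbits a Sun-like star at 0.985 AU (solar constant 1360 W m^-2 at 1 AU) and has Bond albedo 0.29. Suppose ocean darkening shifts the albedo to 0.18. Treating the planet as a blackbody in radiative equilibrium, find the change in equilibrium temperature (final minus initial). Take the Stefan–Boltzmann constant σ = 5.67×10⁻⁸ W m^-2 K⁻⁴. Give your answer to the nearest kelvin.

9 kelvin

Irradiance scales as 1/d², so S = 1360 W m^-2 × (1/0.985)² = 1402 W m^-2.
Initial: T₁ = [S(1−0.29)/(4σ)]^(1/4) = 257.4 K.
Final:   T₂ = [S(1−0.18)/(4σ)]^(1/4) = 266.8 K.
Change: 266.8 − 257.4 = 9.437 K.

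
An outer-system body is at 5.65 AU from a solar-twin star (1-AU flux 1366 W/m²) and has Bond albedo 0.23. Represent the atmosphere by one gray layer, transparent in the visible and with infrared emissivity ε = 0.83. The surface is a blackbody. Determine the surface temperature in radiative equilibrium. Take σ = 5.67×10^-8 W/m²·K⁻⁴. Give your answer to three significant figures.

126 kelvin

By the inverse-square law, S = 1366/5.65² = 42.79 W/m².
The planet radiates to space at T_e = [S(1−α)/(4σ)]^(1/4) = 109.8 K.
For a single slab of emissivity ε, T_s⁴ = 2T_e⁴/(2−ε); thus T_s = 109.8·(1.709)^(1/4) = 125.5 K.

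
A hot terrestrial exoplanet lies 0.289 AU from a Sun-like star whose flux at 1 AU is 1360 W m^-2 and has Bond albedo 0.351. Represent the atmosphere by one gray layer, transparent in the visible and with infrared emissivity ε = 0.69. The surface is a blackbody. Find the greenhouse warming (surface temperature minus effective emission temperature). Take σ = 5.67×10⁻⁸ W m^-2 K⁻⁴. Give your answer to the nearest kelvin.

Flux at the orbit: S = 1360/(0.289)² = 16280 W m^-2.
The planet radiates to space at T_e = [S(1−α)/(4σ)]^(1/4) = 464.6 K.
Surface balance with a leaky layer gives σT_s⁴ = σT_e⁴·2/(2−ε), so T_s = T_e·[2/(2−0.69)]^(1/4) = 516.4 K.
The atmosphere warms the surface by 51.84 K.

52 kelvin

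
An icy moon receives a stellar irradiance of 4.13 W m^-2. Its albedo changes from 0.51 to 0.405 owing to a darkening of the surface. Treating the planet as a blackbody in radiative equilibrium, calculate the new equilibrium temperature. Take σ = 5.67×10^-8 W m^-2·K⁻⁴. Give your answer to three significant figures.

57.4 K

With the new albedo, S(1−α₂)/4 = 0.6143 W m^-2, so T₂ = 57.37 K.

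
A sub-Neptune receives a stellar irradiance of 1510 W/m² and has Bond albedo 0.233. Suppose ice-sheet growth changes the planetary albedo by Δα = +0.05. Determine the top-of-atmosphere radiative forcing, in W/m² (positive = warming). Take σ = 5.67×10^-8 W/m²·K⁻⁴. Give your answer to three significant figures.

The change in absorbed flux is Δ[S(1−α)/4] = −SΔα/4 = -18.88 W/m².

-18.9 W/m²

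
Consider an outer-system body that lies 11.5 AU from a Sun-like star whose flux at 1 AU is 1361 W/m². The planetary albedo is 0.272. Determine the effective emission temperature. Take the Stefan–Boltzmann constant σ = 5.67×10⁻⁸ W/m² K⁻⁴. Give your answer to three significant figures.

75.8 K

Flux at the orbit: S = 1361/(11.5)² = 10.29 W/m².
Averaging over the sphere, the absorbed flux is S(1−α)/4 = 1.873 W/m².
Set σT⁴ = 1.873 → T = (1.873/σ)^(1/4) = 75.81 K.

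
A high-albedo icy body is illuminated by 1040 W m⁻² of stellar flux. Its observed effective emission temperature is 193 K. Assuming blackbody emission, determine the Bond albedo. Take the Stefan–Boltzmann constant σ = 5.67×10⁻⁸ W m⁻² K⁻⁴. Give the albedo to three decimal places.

Rearranging the radiative balance, α = 1 − 4σT⁴/S.
4σT⁴ = 4·5.67×10⁻⁸·(193)⁴ = 314.7 W m⁻².
1−α = 314.7/1040 = 0.3026, so α = 0.6974.

0.697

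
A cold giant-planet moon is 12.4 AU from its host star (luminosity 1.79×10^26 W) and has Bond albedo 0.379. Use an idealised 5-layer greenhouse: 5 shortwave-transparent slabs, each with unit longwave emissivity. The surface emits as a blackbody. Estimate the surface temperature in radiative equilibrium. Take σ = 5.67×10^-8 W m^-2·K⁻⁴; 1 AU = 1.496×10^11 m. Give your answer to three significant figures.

Orbital distance: d = 12.4 AU = 1.855×10^12 m.
Spreading L over a sphere of radius d: S = 1.79×10^26/(4π·1.86×10^12²) = 4.139 W m^-2.
Top-of-atmosphere balance: σT_e⁴ = S(1−α)/4 = 0.6426 W m^-2 → T_e = 58.02 K.
Layer-by-layer balance gives σT_s⁴ = (N+1)σT_e⁴, so T_s = 6^¼·58.02 = 90.81 K.

90.8 K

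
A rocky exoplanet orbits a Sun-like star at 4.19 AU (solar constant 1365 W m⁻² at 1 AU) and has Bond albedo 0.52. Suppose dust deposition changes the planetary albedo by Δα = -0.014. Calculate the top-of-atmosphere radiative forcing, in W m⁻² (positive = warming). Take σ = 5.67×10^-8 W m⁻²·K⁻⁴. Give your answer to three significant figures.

0.272 W m⁻²

Flux at the orbit: S = 1365/(4.19)² = 77.75 W m⁻².
The change in absorbed flux is Δ[S(1−α)/4] = −SΔα/4 = 0.2721 W m⁻².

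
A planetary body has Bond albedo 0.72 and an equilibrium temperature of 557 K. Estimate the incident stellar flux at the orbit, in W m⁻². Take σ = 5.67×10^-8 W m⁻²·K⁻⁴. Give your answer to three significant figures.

Invert the energy balance for S: S = 4σT⁴/(1−α).
σT⁴ = 5.67×10⁻⁸·(557)⁴ = 5458 W m⁻².
S = 4·5458/0.28 = 77970 W m⁻².

78000 W m⁻²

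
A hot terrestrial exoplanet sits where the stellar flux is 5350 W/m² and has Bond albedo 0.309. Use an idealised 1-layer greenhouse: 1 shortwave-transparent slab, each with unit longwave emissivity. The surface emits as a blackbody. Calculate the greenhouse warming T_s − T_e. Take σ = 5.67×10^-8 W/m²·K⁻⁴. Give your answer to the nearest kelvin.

OLR = S(1−α)/4 = 924.2 W/m²; the top layer radiates at T_e = 357.3 K.
Surface: T_s = (2)^¼·T_e = 424.9 K.
So the greenhouse effect raises the surface by 424.9 − 357.3 = 67.61 K.

68 kelvin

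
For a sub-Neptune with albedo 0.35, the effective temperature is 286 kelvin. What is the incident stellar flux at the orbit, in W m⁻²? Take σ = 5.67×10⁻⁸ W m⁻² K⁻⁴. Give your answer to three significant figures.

2330 W m⁻²

Invert the energy balance for S: S = 4σT⁴/(1−α).
σT⁴ = 5.67×10⁻⁸·(286)⁴ = 379.4 W m⁻².
So S = 4×379.4/(1−0.35) = 2334 W m⁻².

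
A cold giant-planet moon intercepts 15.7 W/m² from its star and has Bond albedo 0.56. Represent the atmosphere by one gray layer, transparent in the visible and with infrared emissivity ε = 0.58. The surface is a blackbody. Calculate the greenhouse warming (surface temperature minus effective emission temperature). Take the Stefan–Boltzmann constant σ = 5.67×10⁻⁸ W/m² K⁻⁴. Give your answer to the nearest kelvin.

7 K

The planet radiates to space at T_e = [S(1−α)/(4σ)]^(1/4) = 74.29 K.
For a single slab of emissivity ε, T_s⁴ = 2T_e⁴/(2−ε); thus T_s = 74.29·(1.408)^(1/4) = 80.93 K.
The atmosphere warms the surface by 6.641 K.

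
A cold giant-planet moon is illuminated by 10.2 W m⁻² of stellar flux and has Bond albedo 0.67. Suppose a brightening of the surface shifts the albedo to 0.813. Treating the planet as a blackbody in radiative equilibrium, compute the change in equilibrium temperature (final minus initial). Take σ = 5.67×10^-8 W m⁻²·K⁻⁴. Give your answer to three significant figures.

-8.22 K

With α = 0.67, T₁ = 62.07 K.
Final:   T₂ = [S(1−0.813)/(4σ)]^(1/4) = 53.85 K.
Change: 53.85 − 62.07 = -8.216 K.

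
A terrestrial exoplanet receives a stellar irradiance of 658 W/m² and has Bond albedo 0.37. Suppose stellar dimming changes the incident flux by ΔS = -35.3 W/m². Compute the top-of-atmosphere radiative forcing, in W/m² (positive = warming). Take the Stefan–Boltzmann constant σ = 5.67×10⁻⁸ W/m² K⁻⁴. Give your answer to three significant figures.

TOA radiative forcing: ΔF = (1−α)ΔS/4 = 0.63·(-35.3)/4 = -5.560 W/m².

-5.56 W/m²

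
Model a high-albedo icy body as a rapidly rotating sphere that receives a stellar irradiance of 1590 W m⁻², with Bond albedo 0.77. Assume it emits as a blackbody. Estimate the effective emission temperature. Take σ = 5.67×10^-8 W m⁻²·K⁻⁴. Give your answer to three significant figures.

The planet absorbs (1−α)S over its disc πR² and re-emits over 4πR², so the mean absorbed flux is (1−0.77)·1590/4 = 91.42 W m⁻².
In equilibrium σT⁴ equals this, so T = 200.4 K.

200 K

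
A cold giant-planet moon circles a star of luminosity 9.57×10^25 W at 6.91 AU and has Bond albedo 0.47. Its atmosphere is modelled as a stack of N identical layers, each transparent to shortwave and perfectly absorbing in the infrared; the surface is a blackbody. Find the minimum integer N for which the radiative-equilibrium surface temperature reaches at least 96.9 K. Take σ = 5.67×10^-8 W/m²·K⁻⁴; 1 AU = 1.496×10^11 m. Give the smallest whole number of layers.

Orbital distance: d = 6.91 AU = 1.034×10^12 m.
Spreading L over a sphere of radius d: S = 9.57×10^25/(4π·1.03×10^12²) = 7.127 W/m².
OLR = S(1−α)/4 = 0.9443 W/m²; the top layer radiates at T_e = 63.88 K.
Since T_s⁴ = (N+1)T_e⁴, we need N ≥ (T_s/T_e)⁴ − 1 = 4.294.
So N ≥ 4.294; the smallest integer is N = 5.

5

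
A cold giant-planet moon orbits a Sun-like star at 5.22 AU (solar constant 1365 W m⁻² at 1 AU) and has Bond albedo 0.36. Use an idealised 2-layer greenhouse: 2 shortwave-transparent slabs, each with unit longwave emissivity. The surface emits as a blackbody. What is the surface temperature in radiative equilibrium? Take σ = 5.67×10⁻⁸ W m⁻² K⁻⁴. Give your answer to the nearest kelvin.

144 K

By the inverse-square law, S = 1365/5.22² = 50.09 W m⁻².
Top-of-atmosphere balance: σT_e⁴ = S(1−α)/4 = 8.015 W m⁻² → T_e = 109.0 K.
Layer-by-layer balance gives σT_s⁴ = (N+1)σT_e⁴, so T_s = 3^¼·109.0 = 143.5 K.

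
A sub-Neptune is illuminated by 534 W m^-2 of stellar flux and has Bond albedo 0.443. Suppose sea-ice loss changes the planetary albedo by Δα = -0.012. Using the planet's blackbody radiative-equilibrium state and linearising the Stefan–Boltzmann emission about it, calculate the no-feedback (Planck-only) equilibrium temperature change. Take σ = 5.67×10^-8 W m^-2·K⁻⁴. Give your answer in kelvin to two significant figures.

Reference equilibrium: T_e = [S(1−α)/(4σ)]^(1/4) = 190.3 K.
The change in absorbed flux is Δ[S(1−α)/4] = −SΔα/4 = 1.602 W m^-2.
Planck response: λ_P = 4σT_e³ = 4·5.67×10⁻⁸·(190.3)³ = 1.563 W m^-2/K.
So ΔT₀ = 1.602/1.563 = 1.02 K.

1.0 K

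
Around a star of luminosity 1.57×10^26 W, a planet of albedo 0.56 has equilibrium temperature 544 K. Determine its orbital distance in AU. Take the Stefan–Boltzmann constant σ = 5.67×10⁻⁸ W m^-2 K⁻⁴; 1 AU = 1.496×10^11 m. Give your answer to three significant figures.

The flux needed for this T is 4σT⁴/(1−0.56) = 45140 W m^-2.
S = L/(4πd²) → d = √(L/4πS) = √(1.57×10^26/(4π·45140)) = 1.664×10^10 m = 0.1112 AU.

0.111 AU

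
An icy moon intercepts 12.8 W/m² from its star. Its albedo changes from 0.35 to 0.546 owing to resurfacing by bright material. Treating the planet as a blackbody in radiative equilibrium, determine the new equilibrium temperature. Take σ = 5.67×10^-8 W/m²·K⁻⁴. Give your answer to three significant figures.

With the new albedo, S(1−α₂)/4 = 1.453 W/m², so T₂ = 71.15 K.

71.1 K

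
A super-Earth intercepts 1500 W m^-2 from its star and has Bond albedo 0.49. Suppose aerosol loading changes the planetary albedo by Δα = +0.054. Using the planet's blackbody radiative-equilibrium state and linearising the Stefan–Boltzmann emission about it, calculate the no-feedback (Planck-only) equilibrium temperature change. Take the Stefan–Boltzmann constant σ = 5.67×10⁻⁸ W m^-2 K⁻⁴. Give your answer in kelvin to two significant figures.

Reference equilibrium: T_e = [S(1−α)/(4σ)]^(1/4) = 241.0 K.
The change in absorbed flux is Δ[S(1−α)/4] = −SΔα/4 = -20.25 W m^-2.
The Planck feedback parameter is 4σT_e³ = 3.174 W m^-2/K.
So ΔT₀ = -20.25/3.174 = -6.38 K.

-6.4 K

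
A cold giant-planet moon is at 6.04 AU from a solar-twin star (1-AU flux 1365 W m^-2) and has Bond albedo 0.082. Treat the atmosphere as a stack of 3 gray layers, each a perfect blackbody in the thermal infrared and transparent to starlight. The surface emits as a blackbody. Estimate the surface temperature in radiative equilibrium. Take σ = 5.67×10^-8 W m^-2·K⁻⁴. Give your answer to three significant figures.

157 kelvin

Irradiance scales as 1/d², so S = 1365 W m^-2 × (1/6.04)² = 37.42 W m^-2.
OLR = S(1−α)/4 = 8.587 W m^-2; the top layer radiates at T_e = 110.9 K.
For an N-layer opaque stack, T_s⁴ = (N+1)T_e⁴, hence T_s = (4)^(1/4)×110.9 K = 156.9 K.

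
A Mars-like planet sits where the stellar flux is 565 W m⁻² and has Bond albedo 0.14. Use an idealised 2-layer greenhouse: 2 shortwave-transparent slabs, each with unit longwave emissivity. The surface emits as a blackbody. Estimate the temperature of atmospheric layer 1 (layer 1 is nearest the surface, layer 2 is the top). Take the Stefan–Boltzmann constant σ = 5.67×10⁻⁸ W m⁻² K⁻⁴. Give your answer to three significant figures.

The effective emission temperature is T_e = [S(1−α)/(4σ)]^¼ = 215.1 K.
Each opaque layer satisfies 2T_j⁴ = T_{j−1}⁴ + T_{j+1}⁴, giving T_k⁴ = (N+1−k)T_e⁴.
T_1 = (2)^(1/4)·215.1 = 255.8 K.

256 kelvin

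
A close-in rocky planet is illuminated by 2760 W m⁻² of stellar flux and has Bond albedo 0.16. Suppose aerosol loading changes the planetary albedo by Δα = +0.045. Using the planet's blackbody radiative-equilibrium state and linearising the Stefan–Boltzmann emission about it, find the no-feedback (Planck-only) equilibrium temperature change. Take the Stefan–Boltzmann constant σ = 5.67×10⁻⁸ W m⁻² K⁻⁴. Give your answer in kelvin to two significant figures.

Reference equilibrium: T_e = [S(1−α)/(4σ)]^(1/4) = 318.0 K.
The change in absorbed flux is Δ[S(1−α)/4] = −SΔα/4 = -31.05 W m⁻².
Planck response: λ_P = 4σT_e³ = 4·5.67×10⁻⁸·(318.0)³ = 7.291 W m⁻²/K.
So ΔT₀ = -31.05/7.291 = -4.26 K.

-4.3 K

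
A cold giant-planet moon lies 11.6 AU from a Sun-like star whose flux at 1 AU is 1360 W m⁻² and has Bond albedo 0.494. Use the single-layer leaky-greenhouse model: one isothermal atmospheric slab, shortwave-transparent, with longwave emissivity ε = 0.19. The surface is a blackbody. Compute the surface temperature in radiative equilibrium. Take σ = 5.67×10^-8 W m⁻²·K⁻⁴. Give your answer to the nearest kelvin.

71 K

By the inverse-square law, S = 1360/11.6² = 10.11 W m⁻².
At the top of the atmosphere, σT_e⁴ = S(1−α)/4 = 1.279 W m⁻², giving T_e = 68.91 K.
For a single slab of emissivity ε, T_s⁴ = 2T_e⁴/(2−ε); thus T_s = 68.91·(1.105)^(1/4) = 70.65 K.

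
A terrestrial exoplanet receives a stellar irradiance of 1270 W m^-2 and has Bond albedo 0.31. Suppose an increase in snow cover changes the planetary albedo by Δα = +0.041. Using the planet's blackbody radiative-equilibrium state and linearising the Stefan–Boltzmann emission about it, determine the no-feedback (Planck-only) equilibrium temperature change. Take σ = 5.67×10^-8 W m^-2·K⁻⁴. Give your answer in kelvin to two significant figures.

-3.7 K

Unperturbed T_e = [1270·(1−0.31)/(4σ)]^¼ = 249.3 K.
ΔF = −(S/4)Δα = −(1270/4)×(+0.041) = -13.02 W m^-2.
Planck response: λ_P = 4σT_e³ = 4·5.67×10⁻⁸·(249.3)³ = 3.515 W m^-2/K.
So ΔT₀ = -13.02/3.515 = -3.70 K.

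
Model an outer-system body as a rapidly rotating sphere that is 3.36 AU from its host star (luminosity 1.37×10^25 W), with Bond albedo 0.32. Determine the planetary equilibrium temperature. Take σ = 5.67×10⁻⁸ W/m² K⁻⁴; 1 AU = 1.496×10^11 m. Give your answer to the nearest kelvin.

60 K

d = 3.36 × 1.496×10^11 m = 5.027×10^11 m.
Spreading L over a sphere of radius d: S = 1.37×10^25/(4π·5.03×10^11²) = 4.315 W/m².
Averaging over the sphere, the absorbed flux is S(1−α)/4 = 0.7335 W/m².
Balancing against σT⁴: T = (0.7335/5.67×10⁻⁸)^(1/4) = 59.97 K.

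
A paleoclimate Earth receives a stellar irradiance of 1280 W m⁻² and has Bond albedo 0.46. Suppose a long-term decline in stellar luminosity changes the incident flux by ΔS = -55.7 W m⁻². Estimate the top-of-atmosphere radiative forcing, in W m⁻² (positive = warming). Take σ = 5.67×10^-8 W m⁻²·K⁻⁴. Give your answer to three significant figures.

-7.52 W m⁻²

Only a fraction (1−α) is absorbed and it's spread over 4πR², so ΔF = (1−α)ΔS/4 = -7.520 W m⁻².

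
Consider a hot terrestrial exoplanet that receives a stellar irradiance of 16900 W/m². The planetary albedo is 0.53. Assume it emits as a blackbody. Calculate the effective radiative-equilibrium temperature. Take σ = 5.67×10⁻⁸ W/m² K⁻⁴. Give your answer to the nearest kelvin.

The planet absorbs (1−α)S over its disc πR² and re-emits over 4πR², so the mean absorbed flux is (1−0.53)·16900/4 = 1986 W/m².
Balancing against σT⁴: T = (1986/5.67×10⁻⁸)^(1/4) = 432.6 K.

433 kelvin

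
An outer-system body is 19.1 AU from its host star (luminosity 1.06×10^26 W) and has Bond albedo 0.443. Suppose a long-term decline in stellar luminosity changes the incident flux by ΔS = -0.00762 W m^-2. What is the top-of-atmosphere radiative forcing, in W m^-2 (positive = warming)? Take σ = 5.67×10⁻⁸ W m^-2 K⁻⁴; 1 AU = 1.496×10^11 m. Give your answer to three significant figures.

-0.00106 W m^-2

Orbital distance: d = 19.1 AU = 2.857×10^12 m.
Spreading L over a sphere of radius d: S = 1.06×10^26/(4π·2.86×10^12²) = 1.033 W m^-2.
TOA radiative forcing: ΔF = (1−α)ΔS/4 = 0.557·(-0.00762)/4 = -0.001061 W m^-2.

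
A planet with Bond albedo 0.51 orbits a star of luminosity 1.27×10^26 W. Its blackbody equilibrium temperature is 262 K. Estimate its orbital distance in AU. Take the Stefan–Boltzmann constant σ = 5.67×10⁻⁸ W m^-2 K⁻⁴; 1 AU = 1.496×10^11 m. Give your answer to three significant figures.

Required flux: S = 4σT⁴/(1−α) = 2181 W m^-2.
From L = 4πd²S, d = √(1.27×10^26/(4π·2181)) = 6.807×10^10 m = 0.4550 AU.

0.455 AU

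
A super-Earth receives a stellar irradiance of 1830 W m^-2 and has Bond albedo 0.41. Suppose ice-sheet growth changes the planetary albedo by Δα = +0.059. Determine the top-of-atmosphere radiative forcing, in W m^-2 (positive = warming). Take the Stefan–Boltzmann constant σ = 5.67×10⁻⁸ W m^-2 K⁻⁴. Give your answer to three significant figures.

The change in absorbed flux is Δ[S(1−α)/4] = −SΔα/4 = -26.99 W m^-2.

-27.0 W m^-2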